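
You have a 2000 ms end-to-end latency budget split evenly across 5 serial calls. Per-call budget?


Formula: per_stage = total_budget / stages
per_stage = 2000 / 5
per_stage = 400.0 ms

400.0 ms


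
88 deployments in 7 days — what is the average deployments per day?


Formula: deployments per day = releases / days
= 88 / 7
= 12.571 deploys/day
(equivalently, 88.0 deploys/week)

12.571 deploys/day


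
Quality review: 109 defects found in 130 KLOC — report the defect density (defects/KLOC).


Defect density = defects / KLOC
Defect density = 109 / 130
Defect density = 0.838 defects/KLOC

0.838 defects/KLOC


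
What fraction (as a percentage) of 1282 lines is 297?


Coverage = covered / total * 100
Coverage = 297 / 1282 * 100
Coverage = 23.17%

23.17%


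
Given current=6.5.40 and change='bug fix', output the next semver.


Current: 6.5.40
Change category: 'bug fix' → patch bump
SemVer rule: patch bump → increment PATCH (MAJOR and MINOR unchanged)
New: 6.5.41

6.5.41


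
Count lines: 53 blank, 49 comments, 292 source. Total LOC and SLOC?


Total LOC = blank + comment + code
Total LOC = 53 + 49 + 292 = 394
SLOC (source only) = code = 292

Total LOC: 394, SLOC: 292


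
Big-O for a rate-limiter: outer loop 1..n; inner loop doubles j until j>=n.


Reasoning: linear outer times logarithmic inner
Complexity: O(n log n)

O(n log n)


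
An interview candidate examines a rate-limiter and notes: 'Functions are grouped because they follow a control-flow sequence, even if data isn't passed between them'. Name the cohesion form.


Reasoning: Grouped by order of execution within a routine, not by data flow
Type: Procedural cohesion

Procedural cohesion


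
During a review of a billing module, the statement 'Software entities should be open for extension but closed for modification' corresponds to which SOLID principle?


This describes the Open/Closed Principle (OCP)

Open/Closed Principle (OCP)


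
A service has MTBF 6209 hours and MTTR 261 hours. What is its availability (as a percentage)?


Availability = MTBF / (MTBF + MTTR)
Availability = 6209 / (6209 + 261)
Availability = 6209 / 6470
Availability = 95.966%

95.966%


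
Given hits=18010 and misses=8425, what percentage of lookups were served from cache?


Formula: hit rate = hits / (hits + misses) * 100
hit rate = 18010 / (18010 + 8425) * 100
hit rate = 18010 / 26435 * 100
hit rate = 68.13%

68.13%


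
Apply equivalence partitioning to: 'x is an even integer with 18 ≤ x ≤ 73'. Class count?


Constraint: even integers in [18, 73]
Class 1: x < 18 — out-of-range invalid
Class 2: x in [18,73] but odd — wrong type invalid
Class 3: x in [18,73] and even — valid
Class 4: x > 73 — out-of-range invalid
Total equivalence classes: 4

4 equivalence classes


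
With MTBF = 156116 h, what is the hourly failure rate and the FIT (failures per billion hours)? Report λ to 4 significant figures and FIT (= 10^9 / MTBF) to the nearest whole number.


Formula: λ = 1 / MTBF; FIT = λ × 1e9 = 1e9 / MTBF
λ = 1 / 156116 ≈ 6.405e-06 failures/hour
FIT = 1e9 / 156116 ≈ 6405 failures per 1e9 hours (nearest whole number)

λ = 6.405e-06 /h, FIT = 6405


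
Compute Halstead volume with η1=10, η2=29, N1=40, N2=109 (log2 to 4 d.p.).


Formula: V = N * log2(η), where N = N1 + N2 and η = η1 + η2
η = 10 + 29 = 39
N = 40 + 109 = 149
log2(39) ≈ 5.2854
V = 149 * 5.2854 = 787.52

787.52


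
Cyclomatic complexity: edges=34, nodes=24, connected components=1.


Formula: V(G) = E - N + 2P
V(G) = 34 - 24 + 2*1
V(G) = 10 + 2
V(G) = 12

12


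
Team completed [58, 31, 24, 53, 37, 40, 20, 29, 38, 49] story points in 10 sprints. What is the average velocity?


Formula: Avg velocity = Total points / Number of sprints
Points: [58, 31, 24, 53, 37, 40, 20, 29, 38, 49]
Sum = 58 + 31 + 24 + 53 + 37 + 40 + 20 + 29 + 38 + 49 = 379
Avg velocity = 379 / 10 = 37.9 points/sprint

37.9 points/sprint


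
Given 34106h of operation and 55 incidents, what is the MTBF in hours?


Formula: MTBF = Total operating time / Number of failures
MTBF = 34106 / 55
MTBF = 620.11 hours

620.11 hours


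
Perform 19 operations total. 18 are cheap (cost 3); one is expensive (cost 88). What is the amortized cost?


Formula: Amortized cost = Total cost / Operations
Total cost = (18 * 3) + (1 * 88)
Total cost = 54 + 88 = 142
Amortized = 142 / 19 = 7.4737

7.4737


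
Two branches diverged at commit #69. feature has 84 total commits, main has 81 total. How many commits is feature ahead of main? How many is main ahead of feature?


Common ancestor: commit #69
feature commits after divergence: 84 - 69 = 15
main commits after divergence: 81 - 69 = 12
feature is 15 commits ahead of main
main is 12 commits ahead of feature

feature ahead: 15, main ahead: 12


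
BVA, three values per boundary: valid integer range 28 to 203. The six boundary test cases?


Range: [28, 203]
Boundaries: just below min, min, min+1, max-1, max, just above max
Values: [27, 28, 29, 202, 203, 204]

[27, 28, 29, 202, 203, 204]


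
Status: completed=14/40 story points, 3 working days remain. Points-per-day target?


Formula: Required rate = Remaining points / Days left
Remaining = 40 - 14 = 26 points
Required rate = 26 / 3 = 8.67 points/day

8.67 points/day


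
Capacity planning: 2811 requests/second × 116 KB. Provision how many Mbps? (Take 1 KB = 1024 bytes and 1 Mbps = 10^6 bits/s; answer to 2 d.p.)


Formula: Mbps = payload_bytes * RPS * 8 / 1e6
Payload per request = 116 KB = 116 * 1024 = 118784 bytes
Total bytes/sec = 118784 * 2811 = 333901824
Total bits/sec = 333901824 * 8 = 2671214592
Mbps = 2671214592 / 1e6 = 2671.21

2671.21 Mbps


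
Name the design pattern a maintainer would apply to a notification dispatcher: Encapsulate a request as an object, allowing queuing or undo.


This matches the Command pattern

Command


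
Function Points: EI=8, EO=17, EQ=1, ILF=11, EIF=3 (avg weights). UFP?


UFP = EI*4 + EO*5 + EQ*4 + ILF*10 + EIF*7
UFP = 8*4 + 17*5 + 1*4 + 11*10 + 3*7
UFP = 32 + 85 + 4 + 110 + 21
UFP = 252

252


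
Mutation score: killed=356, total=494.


Mutation score = killed / total * 100
Mutation score = 356 / 494 * 100
Mutation score = 72.06%

72.06%


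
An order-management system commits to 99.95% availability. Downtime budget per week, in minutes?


Formula: allowed downtime = period * (100 - SLA) / 100
Period (week) = 10080 minutes
Unavailability fraction = (100 - 99.95) / 100
Allowed downtime = 10080 * (100 - 99.95) / 100
Allowed downtime = 5.04 minutes

5.04 minutes


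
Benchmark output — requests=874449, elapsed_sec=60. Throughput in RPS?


Formula: throughput = requests / seconds
throughput = 874449 / 60
throughput = 14574.15 requests/second

14574.15 requests/second


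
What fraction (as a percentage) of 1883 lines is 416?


Coverage = covered / total * 100
Coverage = 416 / 1883 * 100
Coverage = 22.09%

22.09%


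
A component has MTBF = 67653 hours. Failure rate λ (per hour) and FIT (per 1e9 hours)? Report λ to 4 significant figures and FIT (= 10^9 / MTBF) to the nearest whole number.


Formula: λ = 1 / MTBF; FIT = λ × 1e9 = 1e9 / MTBF
λ = 1 / 67653 ≈ 1.478e-05 failures/hour
FIT = 1e9 / 67653 ≈ 14781 failures per 1e9 hours (nearest whole number)

λ = 1.478e-05 /h, FIT = 14781


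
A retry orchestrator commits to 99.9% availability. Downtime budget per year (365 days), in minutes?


Formula: allowed downtime = period * (100 - SLA) / 100
Period (year (365 days)) = 525600 minutes
Unavailability fraction = (100 - 99.9) / 100
Allowed downtime = 525600 * (100 - 99.9) / 100
Allowed downtime = 525.6 minutes

525.6 minutes


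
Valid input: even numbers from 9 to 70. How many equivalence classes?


Constraint: even integers in [9, 70]
Class 1: x < 9 — out-of-range invalid
Class 2: x in [9,70] but odd — wrong type invalid
Class 3: x in [9,70] and even — valid
Class 4: x > 70 — out-of-range invalid
Total equivalence classes: 4

4 equivalence classes


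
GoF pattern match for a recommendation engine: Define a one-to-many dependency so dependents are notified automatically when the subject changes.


This matches the Observer pattern

Observer


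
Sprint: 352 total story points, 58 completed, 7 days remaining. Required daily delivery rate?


Formula: Required rate = Remaining points / Days left
Remaining = 352 - 58 = 294 points
Required rate = 294 / 7 = 42.0 points/day

42.0 points/day


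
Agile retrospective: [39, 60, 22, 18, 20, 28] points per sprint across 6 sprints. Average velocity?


Formula: Avg velocity = Total points / Number of sprints
Points: [39, 60, 22, 18, 20, 28]
Sum = 39 + 60 + 22 + 18 + 20 + 28 = 187
Avg velocity = 187 / 6 = 31.17 points/sprint

31.17 points/sprint


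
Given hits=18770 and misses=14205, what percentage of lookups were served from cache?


Formula: hit rate = hits / (hits + misses) * 100
hit rate = 18770 / (18770 + 14205) * 100
hit rate = 18770 / 32975 * 100
hit rate = 56.92%

56.92%


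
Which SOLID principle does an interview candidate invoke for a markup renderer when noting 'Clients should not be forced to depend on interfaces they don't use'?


This describes the Interface Segregation Principle (ISP)

Interface Segregation Principle (ISP)


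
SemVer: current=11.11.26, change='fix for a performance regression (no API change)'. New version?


Current: 11.11.26
Change category: 'fix for a performance regression (no API change)' → patch bump
SemVer rule: patch bump → increment PATCH (MAJOR and MINOR unchanged)
New: 11.11.27

11.11.27


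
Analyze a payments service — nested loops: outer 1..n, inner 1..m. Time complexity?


Reasoning: product of independent bounds
Complexity: O(n*m)

O(n*m)


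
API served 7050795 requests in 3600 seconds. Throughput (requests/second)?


Formula: throughput = requests / seconds
throughput = 7050795 / 3600
throughput = 1958.55 requests/second

1958.55 requests/second


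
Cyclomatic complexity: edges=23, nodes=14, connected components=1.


Formula: V(G) = E - N + 2P
V(G) = 23 - 14 + 2*1
V(G) = 9 + 2
V(G) = 11

11


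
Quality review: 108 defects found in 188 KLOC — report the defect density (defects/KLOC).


Defect density = defects / KLOC
Defect density = 108 / 188
Defect density = 0.574 defects/KLOC

0.574 defects/KLOC


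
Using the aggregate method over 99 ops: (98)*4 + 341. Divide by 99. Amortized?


Formula: Amortized cost = Total cost / Operations
Total cost = (98 * 4) + (1 * 341)
Total cost = 392 + 341 = 733
Amortized = 733 / 99 = 7.404

7.404


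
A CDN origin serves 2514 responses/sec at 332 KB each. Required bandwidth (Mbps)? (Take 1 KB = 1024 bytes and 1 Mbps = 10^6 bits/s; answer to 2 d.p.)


Formula: Mbps = payload_bytes * RPS * 8 / 1e6
Payload per request = 332 KB = 332 * 1024 = 339968 bytes
Total bytes/sec = 339968 * 2514 = 854679552
Total bits/sec = 854679552 * 8 = 6837436416
Mbps = 6837436416 / 1e6 = 6837.44

6837.44 Mbps


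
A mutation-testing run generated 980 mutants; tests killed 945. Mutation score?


Mutation score = killed / total * 100
Mutation score = 945 / 980 * 100
Mutation score = 96.43%

96.43%


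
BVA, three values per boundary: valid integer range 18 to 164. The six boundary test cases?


Range: [18, 164]
Boundaries: just below min, min, min+1, max-1, max, just above max
Values: [17, 18, 19, 163, 164, 165]

[17, 18, 19, 163, 164, 165]


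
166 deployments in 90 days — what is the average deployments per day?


Formula: deployments per day = releases / days
= 166 / 90
= 1.844 deploys/day
(equivalently, 12.91 deploys/week)

1.844 deploys/day


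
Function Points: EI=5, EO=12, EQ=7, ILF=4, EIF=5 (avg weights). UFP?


UFP = EI*4 + EO*5 + EQ*4 + ILF*10 + EIF*7
UFP = 5*4 + 12*5 + 7*4 + 4*10 + 5*7
UFP = 20 + 60 + 28 + 40 + 35
UFP = 183

183


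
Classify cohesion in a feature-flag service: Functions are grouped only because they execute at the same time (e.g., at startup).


Reasoning: Related by timing only
Type: Temporal cohesion

Temporal cohesion


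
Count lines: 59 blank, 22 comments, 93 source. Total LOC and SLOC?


Total LOC = blank + comment + code
Total LOC = 59 + 22 + 93 = 174
SLOC (source only) = code = 93

Total LOC: 174, SLOC: 93


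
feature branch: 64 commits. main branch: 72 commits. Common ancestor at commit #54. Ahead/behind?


Common ancestor: commit #54
feature commits after divergence: 64 - 54 = 10
main commits after divergence: 72 - 54 = 18
feature is 10 commits ahead of main
main is 18 commits ahead of feature

feature ahead: 10, main ahead: 18


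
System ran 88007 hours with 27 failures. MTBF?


Formula: MTBF = Total operating time / Number of failures
MTBF = 88007 / 27
MTBF = 3259.52 hours

3259.52 hours


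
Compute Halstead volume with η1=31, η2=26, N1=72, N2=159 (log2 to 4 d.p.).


Formula: V = N * log2(η), where N = N1 + N2 and η = η1 + η2
η = 31 + 26 = 57
N = 72 + 159 = 231
log2(57) ≈ 5.8329
V = 231 * 5.8329 = 1347.40

1347.40


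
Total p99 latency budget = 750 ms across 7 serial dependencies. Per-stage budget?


Formula: per_stage = total_budget / stages
per_stage = 750 / 7
per_stage = 107.14 ms

107.14 ms


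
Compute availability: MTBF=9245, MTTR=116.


Availability = MTBF / (MTBF + MTTR)
Availability = 9245 / (9245 + 116)
Availability = 9245 / 9361
Availability = 98.7608%

98.7608%


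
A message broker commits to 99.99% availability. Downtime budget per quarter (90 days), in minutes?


Formula: allowed downtime = period * (100 - SLA) / 100
Period (quarter (90 days)) = 129600 minutes
Unavailability fraction = (100 - 99.99) / 100
Allowed downtime = 129600 * (100 - 99.99) / 100
Allowed downtime = 12.96 minutes

12.96 minutes


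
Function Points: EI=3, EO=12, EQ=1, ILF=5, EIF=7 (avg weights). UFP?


UFP = EI*4 + EO*5 + EQ*4 + ILF*10 + EIF*7
UFP = 3*4 + 12*5 + 1*4 + 5*10 + 7*7
UFP = 12 + 60 + 4 + 50 + 49
UFP = 175

175


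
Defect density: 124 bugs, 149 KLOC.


Defect density = defects / KLOC
Defect density = 124 / 149
Defect density = 0.832 defects/KLOC

0.832 defects/KLOC


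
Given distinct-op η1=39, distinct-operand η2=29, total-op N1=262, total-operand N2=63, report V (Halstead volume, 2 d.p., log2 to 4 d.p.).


Formula: V = N * log2(η), where N = N1 + N2 and η = η1 + η2
η = 39 + 29 = 68
N = 262 + 63 = 325
log2(68) ≈ 6.0875
V = 325 * 6.0875 = 1978.44

1978.44


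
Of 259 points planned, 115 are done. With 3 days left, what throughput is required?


Formula: Required rate = Remaining points / Days left
Remaining = 259 - 115 = 144 points
Required rate = 144 / 3 = 48.0 points/day

48.0 points/day


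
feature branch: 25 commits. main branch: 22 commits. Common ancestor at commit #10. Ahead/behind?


Common ancestor: commit #10
feature commits after divergence: 25 - 10 = 15
main commits after divergence: 22 - 10 = 12
feature is 15 commits ahead of main
main is 12 commits ahead of feature

feature ahead: 15, main ahead: 12


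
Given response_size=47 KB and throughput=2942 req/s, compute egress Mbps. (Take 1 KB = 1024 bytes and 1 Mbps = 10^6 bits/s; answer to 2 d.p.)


Formula: Mbps = payload_bytes * RPS * 8 / 1e6
Payload per request = 47 KB = 47 * 1024 = 48128 bytes
Total bytes/sec = 48128 * 2942 = 141592576
Total bits/sec = 141592576 * 8 = 1132740608
Mbps = 1132740608 / 1e6 = 1132.74

1132.74 Mbps


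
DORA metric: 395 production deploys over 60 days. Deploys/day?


Formula: deployments per day = releases / days
= 395 / 60
= 6.583 deploys/day
(equivalently, 46.08 deploys/week)

6.583 deploys/day


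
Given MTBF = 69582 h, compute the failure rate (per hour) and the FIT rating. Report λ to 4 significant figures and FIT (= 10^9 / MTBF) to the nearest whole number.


Formula: λ = 1 / MTBF; FIT = λ × 1e9 = 1e9 / MTBF
λ = 1 / 69582 ≈ 1.437e-05 failures/hour
FIT = 1e9 / 69582 ≈ 14372 failures per 1e9 hours (nearest whole number)

λ = 1.437e-05 /h, FIT = 14372


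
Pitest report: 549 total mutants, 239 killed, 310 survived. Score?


Mutation score = killed / total * 100
Mutation score = 239 / 549 * 100
Mutation score = 43.53%

43.53%


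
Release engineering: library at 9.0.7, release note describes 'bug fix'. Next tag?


Current: 9.0.7
Change category: 'bug fix' → patch bump
SemVer rule: patch bump → increment PATCH (MAJOR and MINOR unchanged)
New: 9.0.8

9.0.8


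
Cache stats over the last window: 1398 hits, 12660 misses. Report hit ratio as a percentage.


Formula: hit rate = hits / (hits + misses) * 100
hit rate = 1398 / (1398 + 12660) * 100
hit rate = 1398 / 14058 * 100
hit rate = 9.94%

9.94%


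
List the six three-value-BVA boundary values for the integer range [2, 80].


Range: [2, 80]
Boundaries: just below min, min, min+1, max-1, max, just above max
Values: [1, 2, 3, 79, 80, 81]

[1, 2, 3, 79, 80, 81]


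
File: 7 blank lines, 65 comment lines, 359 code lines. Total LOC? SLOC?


Total LOC = blank + comment + code
Total LOC = 7 + 65 + 359 = 431
SLOC (source only) = code = 359

Total LOC: 431, SLOC: 359


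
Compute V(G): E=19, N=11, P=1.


Formula: V(G) = E - N + 2P
V(G) = 19 - 11 + 2*1
V(G) = 8 + 2
V(G) = 10

10


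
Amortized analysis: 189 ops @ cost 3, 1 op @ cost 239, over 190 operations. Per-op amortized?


Formula: Amortized cost = Total cost / Operations
Total cost = (189 * 3) + (1 * 239)
Total cost = 567 + 239 = 806
Amortized = 806 / 190 = 4.2421

4.2421


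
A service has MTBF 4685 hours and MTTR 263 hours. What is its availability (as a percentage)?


Availability = MTBF / (MTBF + MTTR)
Availability = 4685 / (4685 + 263)
Availability = 4685 / 4948
Availability = 94.6847%

94.6847%


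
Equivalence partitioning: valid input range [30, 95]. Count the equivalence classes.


Valid range: [30, 95]
Class 1: x < 30 — invalid
Class 2: 30 ≤ x ≤ 95 — valid
Class 3: x > 95 — invalid
Total equivalence classes: 3

3 equivalence classes


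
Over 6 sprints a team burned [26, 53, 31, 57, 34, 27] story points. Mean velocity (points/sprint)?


Formula: Avg velocity = Total points / Number of sprints
Points: [26, 53, 31, 57, 34, 27]
Sum = 26 + 53 + 31 + 57 + 34 + 27 = 228
Avg velocity = 228 / 6 = 38.0 points/sprint

38.0 points/sprint


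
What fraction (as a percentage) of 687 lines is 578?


Coverage = covered / total * 100
Coverage = 578 / 687 * 100
Coverage = 84.13%

84.13%


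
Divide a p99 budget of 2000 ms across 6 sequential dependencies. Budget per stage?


Formula: per_stage = total_budget / stages
per_stage = 2000 / 6
per_stage = 333.33 ms

333.33 ms


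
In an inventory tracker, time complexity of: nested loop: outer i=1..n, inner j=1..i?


Reasoning: triangle: n(n+1)/2 ~ n^2/2
Complexity: O(n^2)

O(n^2)


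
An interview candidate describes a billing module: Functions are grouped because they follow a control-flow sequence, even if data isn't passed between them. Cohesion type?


Reasoning: Grouped by order of execution within a routine, not by data flow
Type: Procedural cohesion

Procedural cohesion


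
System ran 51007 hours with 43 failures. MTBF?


Formula: MTBF = Total operating time / Number of failures
MTBF = 51007 / 43
MTBF = 1186.21 hours

1186.21 hours


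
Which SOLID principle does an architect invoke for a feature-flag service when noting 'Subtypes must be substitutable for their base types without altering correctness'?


This describes the Liskov Substitution Principle (LSP)

Liskov Substitution Principle (LSP)


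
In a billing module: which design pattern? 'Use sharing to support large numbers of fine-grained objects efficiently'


This matches the Flyweight pattern

Flyweight


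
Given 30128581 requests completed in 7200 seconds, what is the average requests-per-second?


Formula: throughput = requests / seconds
throughput = 30128581 / 7200
throughput = 4184.53 requests/second

4184.53 requests/second


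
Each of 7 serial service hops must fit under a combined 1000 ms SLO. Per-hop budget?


Formula: per_stage = total_budget / stages
per_stage = 1000 / 7
per_stage = 142.86 ms

142.86 ms


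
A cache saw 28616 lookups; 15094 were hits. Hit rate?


Formula: hit rate = hits / (hits + misses) * 100
hit rate = 15094 / (15094 + 13522) * 100
hit rate = 15094 / 28616 * 100
hit rate = 52.75%

52.75%


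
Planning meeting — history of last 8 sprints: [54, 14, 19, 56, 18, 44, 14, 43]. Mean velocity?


Formula: Avg velocity = Total points / Number of sprints
Points: [54, 14, 19, 56, 18, 44, 14, 43]
Sum = 54 + 14 + 19 + 56 + 18 + 44 + 14 + 43 = 262
Avg velocity = 262 / 8 = 32.75 points/sprint

32.75 points/sprint


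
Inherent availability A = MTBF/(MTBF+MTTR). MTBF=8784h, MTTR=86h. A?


Availability = MTBF / (MTBF + MTTR)
Availability = 8784 / (8784 + 86)
Availability = 8784 / 8870
Availability = 99.0304%

99.0304%


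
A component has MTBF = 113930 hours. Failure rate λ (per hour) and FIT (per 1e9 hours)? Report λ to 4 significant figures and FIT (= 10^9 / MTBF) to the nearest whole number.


Formula: λ = 1 / MTBF; FIT = λ × 1e9 = 1e9 / MTBF
λ = 1 / 113930 ≈ 8.777e-06 failures/hour
FIT = 1e9 / 113930 ≈ 8777 failures per 1e9 hours (nearest whole number)

λ = 8.777e-06 /h, FIT = 8777


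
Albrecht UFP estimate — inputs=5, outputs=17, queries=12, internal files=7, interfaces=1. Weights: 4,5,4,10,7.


UFP = EI*4 + EO*5 + EQ*4 + ILF*10 + EIF*7
UFP = 5*4 + 17*5 + 12*4 + 7*10 + 1*7
UFP = 20 + 85 + 48 + 70 + 7
UFP = 230

230


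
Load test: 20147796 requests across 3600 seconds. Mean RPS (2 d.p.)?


Formula: throughput = requests / seconds
throughput = 20147796 / 3600
throughput = 5596.61 requests/second

5596.61 requests/second


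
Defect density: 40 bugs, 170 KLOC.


Defect density = defects / KLOC
Defect density = 40 / 170
Defect density = 0.235 defects/KLOC

0.235 defects/KLOC


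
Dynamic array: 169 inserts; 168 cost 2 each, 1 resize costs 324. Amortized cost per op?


Formula: Amortized cost = Total cost / Operations
Total cost = (168 * 2) + (1 * 324)
Total cost = 336 + 324 = 660
Amortized = 660 / 169 = 3.9053

3.9053


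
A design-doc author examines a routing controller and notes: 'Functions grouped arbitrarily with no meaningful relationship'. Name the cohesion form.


Reasoning: Worst: random grouping
Type: Coincidental cohesion

Coincidental cohesion


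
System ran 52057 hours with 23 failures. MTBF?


Formula: MTBF = Total operating time / Number of failures
MTBF = 52057 / 23
MTBF = 2263.35 hours

2263.35 hours


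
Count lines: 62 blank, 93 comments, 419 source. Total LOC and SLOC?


Total LOC = blank + comment + code
Total LOC = 62 + 93 + 419 = 574
SLOC (source only) = code = 419

Total LOC: 574, SLOC: 419


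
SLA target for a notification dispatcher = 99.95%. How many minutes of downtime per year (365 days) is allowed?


Formula: allowed downtime = period * (100 - SLA) / 100
Period (year (365 days)) = 525600 minutes
Unavailability fraction = (100 - 99.95) / 100
Allowed downtime = 525600 * (100 - 99.95) / 100
Allowed downtime = 262.8 minutes

262.8 minutes


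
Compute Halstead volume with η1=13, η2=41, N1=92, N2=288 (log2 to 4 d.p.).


Formula: V = N * log2(η), where N = N1 + N2 and η = η1 + η2
η = 13 + 41 = 54
N = 92 + 288 = 380
log2(54) ≈ 5.7549
V = 380 * 5.7549 = 2186.86

2186.86


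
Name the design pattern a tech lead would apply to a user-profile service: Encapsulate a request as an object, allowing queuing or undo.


This matches the Command pattern

Command


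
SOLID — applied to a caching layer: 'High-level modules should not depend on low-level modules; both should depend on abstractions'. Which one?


This describes the Dependency Inversion Principle (DIP)

Dependency Inversion Principle (DIP)


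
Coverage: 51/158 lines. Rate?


Coverage = covered / total * 100
Coverage = 51 / 158 * 100
Coverage = 32.28%

32.28%


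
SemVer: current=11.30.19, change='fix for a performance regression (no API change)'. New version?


Current: 11.30.19
Change category: 'fix for a performance regression (no API change)' → patch bump
SemVer rule: patch bump → increment PATCH (MAJOR and MINOR unchanged)
New: 11.30.20

11.30.20


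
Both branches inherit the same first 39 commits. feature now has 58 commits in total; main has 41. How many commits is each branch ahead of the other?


Common ancestor: commit #39
feature commits after divergence: 58 - 39 = 19
main commits after divergence: 41 - 39 = 2
feature is 19 commits ahead of main
main is 2 commits ahead of feature

feature ahead: 19, main ahead: 2


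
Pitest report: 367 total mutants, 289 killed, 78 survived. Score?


Mutation score = killed / total * 100
Mutation score = 289 / 367 * 100
Mutation score = 78.75%

78.75%


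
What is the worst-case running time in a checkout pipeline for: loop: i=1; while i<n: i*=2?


Reasoning: i doubles each step so iterations are log2(n)
Complexity: O(log n)

O(log n)


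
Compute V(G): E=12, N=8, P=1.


Formula: V(G) = E - N + 2P
V(G) = 12 - 8 + 2*1
V(G) = 4 + 2
V(G) = 6

6


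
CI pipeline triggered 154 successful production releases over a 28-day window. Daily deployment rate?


Formula: deployments per day = releases / days
= 154 / 28
= 5.5 deploys/day
(equivalently, 38.5 deploys/week)

5.5 deploys/day


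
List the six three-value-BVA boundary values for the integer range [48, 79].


Range: [48, 79]
Boundaries: just below min, min, min+1, max-1, max, just above max
Values: [47, 48, 49, 78, 79, 80]

[47, 48, 49, 78, 79, 80]


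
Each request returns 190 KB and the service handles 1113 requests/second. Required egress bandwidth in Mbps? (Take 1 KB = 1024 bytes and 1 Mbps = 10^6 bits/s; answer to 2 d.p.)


Formula: Mbps = payload_bytes * RPS * 8 / 1e6
Payload per request = 190 KB = 190 * 1024 = 194560 bytes
Total bytes/sec = 194560 * 1113 = 216545280
Total bits/sec = 216545280 * 8 = 1732362240
Mbps = 1732362240 / 1e6 = 1732.36

1732.36 Mbps


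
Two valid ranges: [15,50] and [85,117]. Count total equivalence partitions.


Valid ranges: [15,50] and [85,117]
Class 1: x < 15 — invalid
Class 2: 15 ≤ x ≤ 50 — valid
Class 3: 50 < x < 85 — invalid (gap between ranges)
Class 4: 85 ≤ x ≤ 117 — valid
Class 5: x > 117 — invalid
Total equivalence classes: 5

5 equivalence classes


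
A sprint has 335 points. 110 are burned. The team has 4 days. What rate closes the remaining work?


Formula: Required rate = Remaining points / Days left
Remaining = 335 - 110 = 225 points
Required rate = 225 / 4 = 56.25 points/day

56.25 points/day


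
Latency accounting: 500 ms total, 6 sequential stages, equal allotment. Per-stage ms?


Formula: per_stage = total_budget / stages
per_stage = 500 / 6
per_stage = 83.33 ms

83.33 ms


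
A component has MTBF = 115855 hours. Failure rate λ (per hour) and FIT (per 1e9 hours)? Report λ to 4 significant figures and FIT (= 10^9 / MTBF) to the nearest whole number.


Formula: λ = 1 / MTBF; FIT = λ × 1e9 = 1e9 / MTBF
λ = 1 / 115855 ≈ 8.631e-06 failures/hour
FIT = 1e9 / 115855 ≈ 8631 failures per 1e9 hours (nearest whole number)

λ = 8.631e-06 /h, FIT = 8631


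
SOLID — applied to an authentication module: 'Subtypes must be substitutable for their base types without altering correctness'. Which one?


This describes the Liskov Substitution Principle (LSP)

Liskov Substitution Principle (LSP)


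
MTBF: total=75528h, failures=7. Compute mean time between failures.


Formula: MTBF = Total operating time / Number of failures
MTBF = 75528 / 7
MTBF = 10789.71 hours

10789.71 hours


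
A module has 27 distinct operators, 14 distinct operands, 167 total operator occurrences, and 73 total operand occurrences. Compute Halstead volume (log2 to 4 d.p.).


Formula: V = N * log2(η), where N = N1 + N2 and η = η1 + η2
η = 27 + 14 = 41
N = 167 + 73 = 240
log2(41) ≈ 5.3576
V = 240 * 5.3576 = 1285.82

1285.82


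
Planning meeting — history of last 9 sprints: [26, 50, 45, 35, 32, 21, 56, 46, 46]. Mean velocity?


Formula: Avg velocity = Total points / Number of sprints
Points: [26, 50, 45, 35, 32, 21, 56, 46, 46]
Sum = 26 + 50 + 45 + 35 + 32 + 21 + 56 + 46 + 46 = 357
Avg velocity = 357 / 9 = 39.67 points/sprint

39.67 points/sprint


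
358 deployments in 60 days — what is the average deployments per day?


Formula: deployments per day = releases / days
= 358 / 60
= 5.967 deploys/day
(equivalently, 41.77 deploys/week)

5.967 deploys/day


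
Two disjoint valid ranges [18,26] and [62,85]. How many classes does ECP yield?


Valid ranges: [18,26] and [62,85]
Class 1: x < 18 — invalid
Class 2: 18 ≤ x ≤ 26 — valid
Class 3: 26 < x < 62 — invalid (gap between ranges)
Class 4: 62 ≤ x ≤ 85 — valid
Class 5: x > 85 — invalid
Total equivalence classes: 5

5 equivalence classes


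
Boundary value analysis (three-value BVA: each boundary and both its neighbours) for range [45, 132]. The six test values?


Range: [45, 132]
Boundaries: just below min, min, min+1, max-1, max, just above max
Values: [44, 45, 46, 131, 132, 133]

[44, 45, 46, 131, 132, 133]


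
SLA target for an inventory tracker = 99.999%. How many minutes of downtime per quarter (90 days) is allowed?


Formula: allowed downtime = period * (100 - SLA) / 100
Period (quarter (90 days)) = 129600 minutes
Unavailability fraction = (100 - 99.999) / 100
Allowed downtime = 129600 * (100 - 99.999) / 100
Allowed downtime = 1.296 minutes

1.296 minutes


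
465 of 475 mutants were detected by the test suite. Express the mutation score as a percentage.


Mutation score = killed / total * 100
Mutation score = 465 / 475 * 100
Mutation score = 97.89%

97.89%


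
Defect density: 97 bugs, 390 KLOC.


Defect density = defects / KLOC
Defect density = 97 / 390
Defect density = 0.249 defects/KLOC

0.249 defects/KLOC


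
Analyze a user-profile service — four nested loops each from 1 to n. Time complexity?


Reasoning: four levels of nesting
Complexity: O(n^4)

O(n^4)


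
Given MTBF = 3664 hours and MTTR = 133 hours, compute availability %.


Availability = MTBF / (MTBF + MTTR)
Availability = 3664 / (3664 + 133)
Availability = 3664 / 3797
Availability = 96.4972%

96.4972%


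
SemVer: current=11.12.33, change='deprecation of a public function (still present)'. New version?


Current: 11.12.33
Change category: 'deprecation of a public function (still present)' → minor bump
SemVer rule: minor bump → increment MINOR, reset PATCH to 0 (MAJOR unchanged)
New: 11.13.0

11.13.0


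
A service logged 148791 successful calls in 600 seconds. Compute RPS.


Formula: throughput = requests / seconds
throughput = 148791 / 600
throughput = 247.99 requests/second

247.99 requests/second


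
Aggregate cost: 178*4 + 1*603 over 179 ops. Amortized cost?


Formula: Amortized cost = Total cost / Operations
Total cost = (178 * 4) + (1 * 603)
Total cost = 712 + 603 = 1315
Amortized = 1315 / 179 = 7.3464

7.3464


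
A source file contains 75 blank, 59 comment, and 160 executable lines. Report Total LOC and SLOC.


Total LOC = blank + comment + code
Total LOC = 75 + 59 + 160 = 294
SLOC (source only) = code = 160

Total LOC: 294, SLOC: 160


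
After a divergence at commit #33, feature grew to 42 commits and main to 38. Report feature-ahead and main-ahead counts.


Common ancestor: commit #33
feature commits after divergence: 42 - 33 = 9
main commits after divergence: 38 - 33 = 5
feature is 9 commits ahead of main
main is 5 commits ahead of feature

feature ahead: 9, main ahead: 5


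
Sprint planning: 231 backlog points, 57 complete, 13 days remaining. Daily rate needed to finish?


Formula: Required rate = Remaining points / Days left
Remaining = 231 - 57 = 174 points
Required rate = 174 / 13 = 13.38 points/day

13.38 points/day


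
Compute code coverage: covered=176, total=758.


Coverage = covered / total * 100
Coverage = 176 / 758 * 100
Coverage = 23.22%

23.22%


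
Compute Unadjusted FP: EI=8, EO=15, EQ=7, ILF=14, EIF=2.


UFP = EI*4 + EO*5 + EQ*4 + ILF*10 + EIF*7
UFP = 8*4 + 15*5 + 7*4 + 14*10 + 2*7
UFP = 32 + 75 + 28 + 140 + 14
UFP = 289

289


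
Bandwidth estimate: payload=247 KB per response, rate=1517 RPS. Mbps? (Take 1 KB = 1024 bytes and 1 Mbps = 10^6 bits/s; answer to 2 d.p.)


Formula: Mbps = payload_bytes * RPS * 8 / 1e6
Payload per request = 247 KB = 247 * 1024 = 252928 bytes
Total bytes/sec = 252928 * 1517 = 383691776
Total bits/sec = 383691776 * 8 = 3069534208
Mbps = 3069534208 / 1e6 = 3069.53

3069.53 Mbps


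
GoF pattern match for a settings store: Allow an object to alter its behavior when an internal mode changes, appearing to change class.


This matches the State pattern

State


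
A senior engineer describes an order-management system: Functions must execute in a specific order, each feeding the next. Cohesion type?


Reasoning: Output of one is input to next
Type: Sequential cohesion

Sequential cohesion


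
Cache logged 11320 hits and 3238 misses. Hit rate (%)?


Formula: hit rate = hits / (hits + misses) * 100
hit rate = 11320 / (11320 + 3238) * 100
hit rate = 11320 / 14558 * 100
hit rate = 77.76%

77.76%


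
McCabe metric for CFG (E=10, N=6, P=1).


Formula: V(G) = E - N + 2P
V(G) = 10 - 6 + 2*1
V(G) = 4 + 2
V(G) = 6

6


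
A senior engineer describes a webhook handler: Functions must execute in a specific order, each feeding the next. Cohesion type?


Reasoning: Output of one is input to next
Type: Sequential cohesion

Sequential cohesion


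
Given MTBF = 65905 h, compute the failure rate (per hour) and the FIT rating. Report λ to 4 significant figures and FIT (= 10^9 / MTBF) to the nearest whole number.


Formula: λ = 1 / MTBF; FIT = λ × 1e9 = 1e9 / MTBF
λ = 1 / 65905 ≈ 1.517e-05 failures/hour
FIT = 1e9 / 65905 ≈ 15173 failures per 1e9 hours (nearest whole number)

λ = 1.517e-05 /h, FIT = 15173


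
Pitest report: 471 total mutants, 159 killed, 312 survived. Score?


Mutation score = killed / total * 100
Mutation score = 159 / 471 * 100
Mutation score = 33.76%

33.76%


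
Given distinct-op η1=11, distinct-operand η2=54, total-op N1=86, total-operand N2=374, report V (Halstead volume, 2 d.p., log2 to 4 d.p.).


Formula: V = N * log2(η), where N = N1 + N2 and η = η1 + η2
η = 11 + 54 = 65
N = 86 + 374 = 460
log2(65) ≈ 6.0224
V = 460 * 6.0224 = 2770.30

2770.30


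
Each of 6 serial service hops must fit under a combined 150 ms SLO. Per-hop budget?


Formula: per_stage = total_budget / stages
per_stage = 150 / 6
per_stage = 25.0 ms

25.0 ms


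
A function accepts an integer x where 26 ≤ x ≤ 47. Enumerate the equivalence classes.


Valid range: [26, 47]
Class 1: x < 26 — invalid
Class 2: 26 ≤ x ≤ 47 — valid
Class 3: x > 47 — invalid
Total equivalence classes: 3

3 equivalence classes


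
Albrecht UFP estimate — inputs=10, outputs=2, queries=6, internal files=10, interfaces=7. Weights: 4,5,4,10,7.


UFP = EI*4 + EO*5 + EQ*4 + ILF*10 + EIF*7
UFP = 10*4 + 2*5 + 6*4 + 10*10 + 7*7
UFP = 40 + 10 + 24 + 100 + 49
UFP = 223

223


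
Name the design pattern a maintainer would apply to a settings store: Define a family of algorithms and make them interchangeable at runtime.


This matches the Strategy pattern

Strategy


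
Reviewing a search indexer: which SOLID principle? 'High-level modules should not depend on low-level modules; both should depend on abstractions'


This describes the Dependency Inversion Principle (DIP)

Dependency Inversion Principle (DIP)


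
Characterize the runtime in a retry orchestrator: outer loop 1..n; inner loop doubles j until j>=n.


Reasoning: linear outer times logarithmic inner
Complexity: O(n log n)

O(n log n)


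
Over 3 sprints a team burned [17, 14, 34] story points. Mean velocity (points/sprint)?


Formula: Avg velocity = Total points / Number of sprints
Points: [17, 14, 34]
Sum = 17 + 14 + 34 = 65
Avg velocity = 65 / 3 = 21.67 points/sprint

21.67 points/sprint


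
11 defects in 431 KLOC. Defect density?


Defect density = defects / KLOC
Defect density = 11 / 431
Defect density = 0.026 defects/KLOC

0.026 defects/KLOC


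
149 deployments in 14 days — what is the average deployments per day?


Formula: deployments per day = releases / days
= 149 / 14
= 10.643 deploys/day
(equivalently, 74.5 deploys/week)

10.643 deploys/day


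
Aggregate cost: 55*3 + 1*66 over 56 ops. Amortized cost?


Formula: Amortized cost = Total cost / Operations
Total cost = (55 * 3) + (1 * 66)
Total cost = 165 + 66 = 231
Amortized = 231 / 56 = 4.125

4.125


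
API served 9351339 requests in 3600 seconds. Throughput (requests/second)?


Formula: throughput = requests / seconds
throughput = 9351339 / 3600
throughput = 2597.59 requests/second

2597.59 requests/second


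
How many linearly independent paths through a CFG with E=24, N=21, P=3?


Formula: V(G) = E - N + 2P
V(G) = 24 - 21 + 2*3
V(G) = 3 + 6
V(G) = 9

9


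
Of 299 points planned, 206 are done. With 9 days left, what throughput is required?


Formula: Required rate = Remaining points / Days left
Remaining = 299 - 206 = 93 points
Required rate = 93 / 9 = 10.33 points/day

10.33 points/day


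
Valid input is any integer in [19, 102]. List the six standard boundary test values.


Range: [19, 102]
Boundaries: just below min, min, min+1, max-1, max, just above max
Values: [18, 19, 20, 101, 102, 103]

[18, 19, 20, 101, 102, 103]


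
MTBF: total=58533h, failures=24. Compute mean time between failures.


Formula: MTBF = Total operating time / Number of failures
MTBF = 58533 / 24
MTBF = 2438.88 hours

2438.88 hours


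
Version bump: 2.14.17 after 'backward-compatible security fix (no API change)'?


Current: 2.14.17
Change category: 'backward-compatible security fix (no API change)' → patch bump
SemVer rule: patch bump → increment PATCH (MAJOR and MINOR unchanged)
New: 2.14.18

2.14.18


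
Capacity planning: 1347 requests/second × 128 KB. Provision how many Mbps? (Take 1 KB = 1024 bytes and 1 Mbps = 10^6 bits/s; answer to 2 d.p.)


Formula: Mbps = payload_bytes * RPS * 8 / 1e6
Payload per request = 128 KB = 128 * 1024 = 131072 bytes
Total bytes/sec = 131072 * 1347 = 176553984
Total bits/sec = 176553984 * 8 = 1412431872
Mbps = 1412431872 / 1e6 = 1412.43

1412.43 Mbps


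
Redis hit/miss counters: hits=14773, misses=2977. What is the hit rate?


Formula: hit rate = hits / (hits + misses) * 100
hit rate = 14773 / (14773 + 2977) * 100
hit rate = 14773 / 17750 * 100
hit rate = 83.23%

83.23%


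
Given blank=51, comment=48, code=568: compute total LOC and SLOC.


Total LOC = blank + comment + code
Total LOC = 51 + 48 + 568 = 667
SLOC (source only) = code = 568

Total LOC: 667, SLOC: 568


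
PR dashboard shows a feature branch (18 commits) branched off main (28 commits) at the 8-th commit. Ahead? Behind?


Common ancestor: commit #8
feature commits after divergence: 18 - 8 = 10
main commits after divergence: 28 - 8 = 20
feature is 10 commits ahead of main
main is 20 commits ahead of feature

feature ahead: 10, main ahead: 20


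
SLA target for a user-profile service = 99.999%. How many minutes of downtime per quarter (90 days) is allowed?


Formula: allowed downtime = period * (100 - SLA) / 100
Period (quarter (90 days)) = 129600 minutes
Unavailability fraction = (100 - 99.999) / 100
Allowed downtime = 129600 * (100 - 99.999) / 100
Allowed downtime = 1.296 minutes

1.296 minutes


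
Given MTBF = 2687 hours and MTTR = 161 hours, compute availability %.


Availability = MTBF / (MTBF + MTTR)
Availability = 2687 / (2687 + 161)
Availability = 2687 / 2848
Availability = 94.3469%

94.3469%
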